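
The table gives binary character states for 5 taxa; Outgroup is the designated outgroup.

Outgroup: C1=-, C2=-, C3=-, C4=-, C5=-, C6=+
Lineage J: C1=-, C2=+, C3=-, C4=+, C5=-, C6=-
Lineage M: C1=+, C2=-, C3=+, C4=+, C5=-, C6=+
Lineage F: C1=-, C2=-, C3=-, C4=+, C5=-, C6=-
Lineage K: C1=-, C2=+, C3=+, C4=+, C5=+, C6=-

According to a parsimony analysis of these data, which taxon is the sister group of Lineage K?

Lineage J

Character polarity is set by the outgroup: the derived state is whichever differs from the outgroup's state, so for C6 the derived state is '-', and for the remaining characters it is '+'.
C1: derived state '+' in Lineage M only — an autapomorphy, so it tells us nothing about relationships among taxa.
C2: derived state '+' in Lineage J and Lineage K only — synapomorphy for {Lineage J, Lineage K}.
C3 groups Lineage K and Lineage M, which is incompatible with the clades supported by the remaining characters; treating it as convergent (homoplasy) costs fewer steps than any alternative tree.
C4 (derived state '+') is shared by all ingroup taxa — unites the whole ingroup.
C5 (derived state '+') is unique to Lineage K (autapomorphy; uninformative for grouping).
Only Lineage F, Lineage J, and Lineage K show the derived state '-' for C6, supporting them as a clade.
Most parsimonious ingroup topology: (((Lineage J,Lineage K),Lineage F),Lineage M).
Lineage K and Lineage J form a cherry on this tree, so they are sister taxa.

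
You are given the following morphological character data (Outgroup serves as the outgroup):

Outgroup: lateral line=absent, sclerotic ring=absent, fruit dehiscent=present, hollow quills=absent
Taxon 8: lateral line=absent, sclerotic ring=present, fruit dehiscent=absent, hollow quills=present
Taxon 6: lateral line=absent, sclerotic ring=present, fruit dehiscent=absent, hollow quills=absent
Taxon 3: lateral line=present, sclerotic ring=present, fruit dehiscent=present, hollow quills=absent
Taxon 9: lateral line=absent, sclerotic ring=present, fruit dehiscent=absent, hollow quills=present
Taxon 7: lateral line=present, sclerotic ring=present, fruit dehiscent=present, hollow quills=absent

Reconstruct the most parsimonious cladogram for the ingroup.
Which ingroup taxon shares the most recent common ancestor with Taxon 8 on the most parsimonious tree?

Taxon 9

Character polarity is set by the outgroup: the derived state is whichever differs from the outgroup's state, so for fruit dehiscent the derived state is 'absent', and for the remaining characters it is 'present'.
lateral line: derived state 'present' in Taxon 3 and Taxon 7 only — synapomorphy for {Taxon 3, Taxon 7}.
All ingroup taxa share the derived state 'present' for sclerotic ring; it defines the ingroup but does not resolve relationships within it.
Only Taxon 6, Taxon 8, and Taxon 9 show the derived state 'absent' for fruit dehiscent, supporting them as a clade.
hollow quills: derived state 'present' in Taxon 8 and Taxon 9 only — synapomorphy for {Taxon 8, Taxon 9}.
Most parsimonious ingroup topology: (((Taxon 8,Taxon 9),Taxon 6),(Taxon 3,Taxon 7)).
Taxon 8 and Taxon 9 form a cherry on this tree, so they are sister taxa.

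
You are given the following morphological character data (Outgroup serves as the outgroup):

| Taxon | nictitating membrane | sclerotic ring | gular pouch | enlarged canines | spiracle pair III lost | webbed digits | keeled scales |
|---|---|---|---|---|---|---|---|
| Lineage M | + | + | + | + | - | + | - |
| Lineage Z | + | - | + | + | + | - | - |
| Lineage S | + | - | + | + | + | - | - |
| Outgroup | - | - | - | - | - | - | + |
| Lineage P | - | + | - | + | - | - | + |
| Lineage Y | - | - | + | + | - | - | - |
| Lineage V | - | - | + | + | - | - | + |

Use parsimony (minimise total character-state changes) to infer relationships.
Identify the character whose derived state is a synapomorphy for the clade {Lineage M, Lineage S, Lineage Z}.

nictitating membrane

Character polarity is set by the outgroup: the derived state is whichever differs from the outgroup's state, so for keeled scales the derived state is '-', and for the remaining characters it is '+'.
nictitating membrane: derived state '+' in Lineage M, Lineage S, and Lineage Z only — synapomorphy for {Lineage M, Lineage S, Lineage Z}.
sclerotic ring groups Lineage M and Lineage P, which is incompatible with the clades supported by the remaining characters; treating it as convergent (homoplasy) costs fewer steps than any alternative tree.
Only Lineage M, Lineage S, Lineage V, Lineage Y, and Lineage Z show the derived state '+' for gular pouch, supporting them as a clade.
All ingroup taxa share the derived state '+' for enlarged canines; it defines the ingroup but does not resolve relationships within it.
spiracle pair III lost (derived state '+') is shared by Lineage S and Lineage Z — a synapomorphy uniting that clade.
webbed digits: derived state '+' in Lineage M only — an autapomorphy, so it tells us nothing about relationships among taxa.
keeled scales (derived state '-') is shared by Lineage M, Lineage S, Lineage Y, and Lineage Z — a synapomorphy uniting that clade.
Most parsimonious ingroup topology: (((((Lineage S,Lineage Z),Lineage M),Lineage Y),Lineage V),Lineage P).
The clade {Lineage M, Lineage S, Lineage Z} is supported by nictitating membrane: its derived state '+' occurs in exactly those taxa and in no other taxon (including the outgroup).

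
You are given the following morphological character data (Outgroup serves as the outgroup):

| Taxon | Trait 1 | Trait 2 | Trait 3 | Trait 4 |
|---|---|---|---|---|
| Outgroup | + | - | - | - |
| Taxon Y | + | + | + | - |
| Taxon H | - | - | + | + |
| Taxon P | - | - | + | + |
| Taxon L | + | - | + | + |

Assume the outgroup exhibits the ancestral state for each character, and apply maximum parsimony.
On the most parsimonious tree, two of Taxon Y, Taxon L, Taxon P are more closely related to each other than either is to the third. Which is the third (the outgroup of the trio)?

Taxon Y

Character polarity is set by the outgroup: the derived state is whichever differs from the outgroup's state, so for Trait 1 the derived state is '-', and for the remaining characters it is '+'.
Trait 1: derived state '-' in Taxon H and Taxon P only — synapomorphy for {Taxon H, Taxon P}.
Trait 2 (derived state '+') is unique to Taxon Y (autapomorphy; uninformative for grouping).
Trait 3 (derived state '+') is shared by all ingroup taxa — unites the whole ingroup.
Trait 4 (derived state '+') is shared by Taxon H, Taxon L, and Taxon P — a synapomorphy uniting that clade.
Most parsimonious ingroup topology: (Taxon Y,((Taxon H,Taxon P),Taxon L)).
Taxon P and Taxon L share a more recent common ancestor with each other than either does with Taxon Y, so Taxon Y is the least closely related of the three.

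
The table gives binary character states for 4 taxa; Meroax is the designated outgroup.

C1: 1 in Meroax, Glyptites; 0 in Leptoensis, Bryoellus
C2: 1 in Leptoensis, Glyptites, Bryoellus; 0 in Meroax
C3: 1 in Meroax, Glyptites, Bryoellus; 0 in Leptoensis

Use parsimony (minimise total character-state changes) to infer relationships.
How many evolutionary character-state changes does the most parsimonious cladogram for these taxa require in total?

Character polarity is set by the outgroup: the derived state is whichever differs from the outgroup's state, so for C1, C3 the derived state is '0', and for the remaining characters it is '1'.
Only Bryoellus and Leptoensis show the derived state '0' for C1, supporting them as a clade.
C2 (derived state '1') is shared by all ingroup taxa — unites the whole ingroup.
C3 (derived state '0') is unique to Leptoensis (autapomorphy; uninformative for grouping).
Most parsimonious ingroup topology: ((Leptoensis,Bryoellus),Glyptites).
Changes per character on this tree: C1: 1; C2: 1; C3: 1.
Total = 3.

3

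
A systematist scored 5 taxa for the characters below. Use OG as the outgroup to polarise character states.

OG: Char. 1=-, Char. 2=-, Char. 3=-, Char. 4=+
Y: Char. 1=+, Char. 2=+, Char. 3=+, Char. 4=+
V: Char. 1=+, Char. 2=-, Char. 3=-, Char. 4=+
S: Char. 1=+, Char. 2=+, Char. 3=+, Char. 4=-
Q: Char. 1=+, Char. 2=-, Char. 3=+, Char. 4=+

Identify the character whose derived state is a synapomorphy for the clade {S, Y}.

Character polarity is set by the outgroup: the derived state is whichever differs from the outgroup's state, so for Char. 4 the derived state is '-', and for the remaining characters it is '+'.
Char. 1 (derived state '+') is shared by all ingroup taxa — unites the whole ingroup.
Char. 2 (derived state '+') is shared by S and Y — a synapomorphy uniting that clade.
Only Q, S, and Y show the derived state '+' for Char. 3, supporting them as a clade.
Char. 4: derived state '-' in S only — an autapomorphy, so it tells us nothing about relationships among taxa.
Most parsimonious ingroup topology: (((Y,S),Q),V).
The clade {S, Y} is supported by Char. 2: its derived state '+' occurs in exactly those taxa and in no other taxon (including the outgroup).

Char. 2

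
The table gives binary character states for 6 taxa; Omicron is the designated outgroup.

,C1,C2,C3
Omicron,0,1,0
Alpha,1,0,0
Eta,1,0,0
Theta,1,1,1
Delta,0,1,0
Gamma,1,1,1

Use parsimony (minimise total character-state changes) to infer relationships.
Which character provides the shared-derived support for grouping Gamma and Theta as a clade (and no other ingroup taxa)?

Character polarity is set by the outgroup: the derived state is whichever differs from the outgroup's state, so for C2 the derived state is '0', and for the remaining characters it is '1'.
C1: derived state '1' in Alpha, Eta, Gamma, and Theta only — synapomorphy for {Alpha, Eta, Gamma, Theta}.
C2: derived state '0' in Alpha and Eta only — synapomorphy for {Alpha, Eta}.
C3: derived state '1' in Gamma and Theta only — synapomorphy for {Gamma, Theta}.
Most parsimonious ingroup topology: (((Alpha,Eta),(Theta,Gamma)),Delta).
The clade {Gamma, Theta} is supported by C3: its derived state '1' occurs in exactly those taxa and in no other taxon (including the outgroup).

C3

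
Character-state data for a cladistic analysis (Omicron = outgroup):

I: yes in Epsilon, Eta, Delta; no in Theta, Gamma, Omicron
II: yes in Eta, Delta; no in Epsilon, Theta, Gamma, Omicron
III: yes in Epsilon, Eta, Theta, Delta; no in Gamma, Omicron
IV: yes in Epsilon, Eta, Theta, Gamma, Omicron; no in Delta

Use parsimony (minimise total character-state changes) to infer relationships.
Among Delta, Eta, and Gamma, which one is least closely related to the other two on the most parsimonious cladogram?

Gamma

Character polarity is set by the outgroup: the derived state is whichever differs from the outgroup's state, so for IV the derived state is 'no', and for the remaining characters it is 'yes'.
I (derived state 'yes') is shared by Delta, Epsilon, and Eta — a synapomorphy uniting that clade.
II (derived state 'yes') is shared by Delta and Eta — a synapomorphy uniting that clade.
III (derived state 'yes') is shared by Delta, Epsilon, Eta, and Theta — a synapomorphy uniting that clade.
IV (derived state 'no') is unique to Delta (autapomorphy; uninformative for grouping).
Most parsimonious ingroup topology: ((((Eta,Delta),Epsilon),Theta),Gamma).
Eta and Delta share a more recent common ancestor with each other than either does with Gamma, so Gamma is the least closely related of the three.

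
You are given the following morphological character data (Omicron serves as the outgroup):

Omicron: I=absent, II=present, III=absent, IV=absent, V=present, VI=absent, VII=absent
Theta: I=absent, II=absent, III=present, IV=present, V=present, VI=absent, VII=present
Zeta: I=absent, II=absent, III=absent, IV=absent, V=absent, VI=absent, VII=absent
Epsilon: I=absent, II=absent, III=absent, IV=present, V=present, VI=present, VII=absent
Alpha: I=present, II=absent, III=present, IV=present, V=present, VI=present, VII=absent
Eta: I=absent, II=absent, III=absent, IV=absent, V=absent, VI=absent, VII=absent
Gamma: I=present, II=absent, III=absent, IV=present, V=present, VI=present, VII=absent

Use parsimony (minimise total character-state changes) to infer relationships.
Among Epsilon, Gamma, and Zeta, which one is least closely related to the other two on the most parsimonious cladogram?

Character polarity is set by the outgroup: the derived state is whichever differs from the outgroup's state, so for II, V the derived state is 'absent', and for the remaining characters it is 'present'.
Only Alpha and Gamma show the derived state 'present' for I, supporting them as a clade.
All ingroup taxa share the derived state 'absent' for II; it defines the ingroup but does not resolve relationships within it.
III (state 'present') occurs in Alpha and Theta but conflicts with the nesting implied by the other characters — most parsimoniously interpreted as homoplasy.
IV: derived state 'present' in Alpha, Epsilon, Gamma, and Theta only — synapomorphy for {Alpha, Epsilon, Gamma, Theta}.
V (derived state 'absent') is shared by Eta and Zeta — a synapomorphy uniting that clade.
VI (derived state 'present') is shared by Alpha, Epsilon, and Gamma — a synapomorphy uniting that clade.
VII: derived state 'present' in Theta only — an autapomorphy, so it tells us nothing about relationships among taxa.
Most parsimonious ingroup topology: ((Theta,(Epsilon,(Alpha,Gamma))),(Zeta,Eta)).
Gamma and Epsilon share a more recent common ancestor with each other than either does with Zeta, so Zeta is the least closely related of the three.

Zeta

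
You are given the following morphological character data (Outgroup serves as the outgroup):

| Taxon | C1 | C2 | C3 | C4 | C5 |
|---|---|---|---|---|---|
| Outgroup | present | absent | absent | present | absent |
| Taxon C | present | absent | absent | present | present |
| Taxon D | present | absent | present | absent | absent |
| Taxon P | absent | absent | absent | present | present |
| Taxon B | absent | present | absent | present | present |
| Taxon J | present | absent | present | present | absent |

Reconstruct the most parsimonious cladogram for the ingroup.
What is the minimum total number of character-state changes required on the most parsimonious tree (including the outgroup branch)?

Character polarity is set by the outgroup: the derived state is whichever differs from the outgroup's state, so for C1, C4 the derived state is 'absent', and for the remaining characters it is 'present'.
C1: derived state 'absent' in Taxon B and Taxon P only — synapomorphy for {Taxon B, Taxon P}.
C2 (derived state 'present') is unique to Taxon B (autapomorphy; uninformative for grouping).
C3: derived state 'present' in Taxon D and Taxon J only — synapomorphy for {Taxon D, Taxon J}.
C4 (derived state 'absent') is unique to Taxon D (autapomorphy; uninformative for grouping).
C5 (derived state 'present') is shared by Taxon B, Taxon C, and Taxon P — a synapomorphy uniting that clade.
Most parsimonious ingroup topology: ((Taxon C,(Taxon P,Taxon B)),(Taxon D,Taxon J)).
Changes per character on this tree: C1: 1; C2: 1; C3: 1; C4: 1; C5: 1.
Total = 5.

5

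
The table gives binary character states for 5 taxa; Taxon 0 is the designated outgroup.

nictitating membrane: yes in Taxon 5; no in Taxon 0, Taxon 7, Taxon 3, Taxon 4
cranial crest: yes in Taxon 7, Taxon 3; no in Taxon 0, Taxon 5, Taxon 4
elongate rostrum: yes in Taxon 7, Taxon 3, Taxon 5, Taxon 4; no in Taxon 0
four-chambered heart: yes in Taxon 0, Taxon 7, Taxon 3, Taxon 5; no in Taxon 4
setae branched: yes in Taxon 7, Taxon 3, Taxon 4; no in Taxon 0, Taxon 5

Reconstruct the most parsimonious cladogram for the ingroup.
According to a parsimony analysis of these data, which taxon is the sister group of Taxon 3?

Character polarity is set by the outgroup: the derived state is whichever differs from the outgroup's state, so for four-chambered heart the derived state is 'no', and for the remaining characters it is 'yes'.
nictitating membrane (derived state 'yes') is unique to Taxon 5 (autapomorphy; uninformative for grouping).
cranial crest: derived state 'yes' in Taxon 3 and Taxon 7 only — synapomorphy for {Taxon 3, Taxon 7}.
elongate rostrum (derived state 'yes') is shared by all ingroup taxa — unites the whole ingroup.
four-chambered heart (derived state 'no') is unique to Taxon 4 (autapomorphy; uninformative for grouping).
setae branched: derived state 'yes' in Taxon 3, Taxon 4, and Taxon 7 only — synapomorphy for {Taxon 3, Taxon 4, Taxon 7}.
Most parsimonious ingroup topology: (((Taxon 7,Taxon 3),Taxon 4),Taxon 5).
Taxon 3 and Taxon 7 form a cherry on this tree, so they are sister taxa.

Taxon 7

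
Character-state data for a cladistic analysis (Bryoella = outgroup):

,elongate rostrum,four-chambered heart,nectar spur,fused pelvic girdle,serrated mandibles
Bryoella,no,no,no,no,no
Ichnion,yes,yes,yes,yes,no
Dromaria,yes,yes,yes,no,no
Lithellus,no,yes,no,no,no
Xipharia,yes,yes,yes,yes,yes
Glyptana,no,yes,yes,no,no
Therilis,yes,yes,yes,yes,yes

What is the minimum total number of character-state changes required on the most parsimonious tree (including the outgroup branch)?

The outgroup has state 'no' for every character, so 'yes' is the derived state throughout.
elongate rostrum (derived state 'yes') is shared by Dromaria, Ichnion, Therilis, and Xipharia — a synapomorphy uniting that clade.
All ingroup taxa share the derived state 'yes' for four-chambered heart; it defines the ingroup but does not resolve relationships within it.
nectar spur (derived state 'yes') is shared by Dromaria, Glyptana, Ichnion, Therilis, and Xipharia — a synapomorphy uniting that clade.
Only Ichnion, Therilis, and Xipharia show the derived state 'yes' for fused pelvic girdle, supporting them as a clade.
serrated mandibles (derived state 'yes') is shared by Therilis and Xipharia — a synapomorphy uniting that clade.
Most parsimonious ingroup topology: ((((Ichnion,(Xipharia,Therilis)),Dromaria),Glyptana),Lithellus).
Changes per character on this tree: elongate rostrum: 1; four-chambered heart: 1; nectar spur: 1; fused pelvic girdle: 1; serrated mandibles: 1.
Total = 5.

5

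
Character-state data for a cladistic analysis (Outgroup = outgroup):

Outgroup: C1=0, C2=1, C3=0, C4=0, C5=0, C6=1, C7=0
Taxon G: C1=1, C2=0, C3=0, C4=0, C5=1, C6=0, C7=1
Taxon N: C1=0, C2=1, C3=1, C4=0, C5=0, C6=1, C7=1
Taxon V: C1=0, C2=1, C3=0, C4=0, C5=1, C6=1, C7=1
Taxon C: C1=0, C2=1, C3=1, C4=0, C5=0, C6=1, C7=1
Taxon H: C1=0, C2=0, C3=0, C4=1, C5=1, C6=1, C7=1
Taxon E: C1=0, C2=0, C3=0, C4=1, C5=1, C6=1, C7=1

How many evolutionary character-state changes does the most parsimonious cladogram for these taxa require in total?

Character polarity is set by the outgroup: the derived state is whichever differs from the outgroup's state, so for C2, C6 the derived state is '0', and for the remaining characters it is '1'.
C1: derived state '1' in Taxon G only — an autapomorphy, so it tells us nothing about relationships among taxa.
C2 (derived state '0') is shared by Taxon E, Taxon G, and Taxon H — a synapomorphy uniting that clade.
C3: derived state '1' in Taxon C and Taxon N only — synapomorphy for {Taxon C, Taxon N}.
Only Taxon E and Taxon H show the derived state '1' for C4, supporting them as a clade.
C5 (derived state '1') is shared by Taxon E, Taxon G, Taxon H, and Taxon V — a synapomorphy uniting that clade.
C6 (derived state '0') is unique to Taxon G (autapomorphy; uninformative for grouping).
All ingroup taxa share the derived state '1' for C7; it defines the ingroup but does not resolve relationships within it.
Most parsimonious ingroup topology: (((Taxon G,(Taxon H,Taxon E)),Taxon V),(Taxon N,Taxon C)).
Changes per character on this tree: C1: 1; C2: 1; C3: 1; C4: 1; C5: 1; C6: 1; C7: 1.
Total = 7.

7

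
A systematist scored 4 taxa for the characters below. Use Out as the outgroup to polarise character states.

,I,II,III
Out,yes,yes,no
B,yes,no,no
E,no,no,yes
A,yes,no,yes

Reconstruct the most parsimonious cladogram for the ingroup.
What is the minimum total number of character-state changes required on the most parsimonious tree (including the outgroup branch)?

3

Character polarity is set by the outgroup: the derived state is whichever differs from the outgroup's state, so for I, II the derived state is 'no', and for the remaining characters it is 'yes'.
I: derived state 'no' in E only — an autapomorphy, so it tells us nothing about relationships among taxa.
All ingroup taxa share the derived state 'no' for II; it defines the ingroup but does not resolve relationships within it.
III: derived state 'yes' in A and E only — synapomorphy for {A, E}.
Most parsimonious ingroup topology: (B,(E,A)).
Changes per character on this tree: I: 1; II: 1; III: 1.
Total = 3.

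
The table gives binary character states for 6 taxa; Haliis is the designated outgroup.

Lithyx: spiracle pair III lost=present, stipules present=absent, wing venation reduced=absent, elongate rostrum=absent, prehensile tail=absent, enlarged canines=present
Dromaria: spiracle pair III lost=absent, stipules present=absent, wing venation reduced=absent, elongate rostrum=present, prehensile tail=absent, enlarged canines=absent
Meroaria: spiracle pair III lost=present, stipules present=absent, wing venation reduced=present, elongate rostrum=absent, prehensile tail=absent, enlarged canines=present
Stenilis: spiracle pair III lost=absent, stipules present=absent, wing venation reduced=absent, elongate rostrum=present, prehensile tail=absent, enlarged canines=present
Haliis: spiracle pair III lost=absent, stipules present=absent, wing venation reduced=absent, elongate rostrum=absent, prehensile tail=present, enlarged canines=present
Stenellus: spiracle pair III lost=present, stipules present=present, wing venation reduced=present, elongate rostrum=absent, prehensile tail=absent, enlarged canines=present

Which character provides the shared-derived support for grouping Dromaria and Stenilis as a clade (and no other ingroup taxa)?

elongate rostrum

Character polarity is set by the outgroup: the derived state is whichever differs from the outgroup's state, so for prehensile tail, enlarged canines the derived state is 'absent', and for the remaining characters it is 'present'.
Only Lithyx, Meroaria, and Stenellus show the derived state 'present' for spiracle pair III lost, supporting them as a clade.
stipules present: derived state 'present' in Stenellus only — an autapomorphy, so it tells us nothing about relationships among taxa.
wing venation reduced (derived state 'present') is shared by Meroaria and Stenellus — a synapomorphy uniting that clade.
elongate rostrum: derived state 'present' in Dromaria and Stenilis only — synapomorphy for {Dromaria, Stenilis}.
prehensile tail (derived state 'absent') is shared by all ingroup taxa — unites the whole ingroup.
enlarged canines (derived state 'absent') is unique to Dromaria (autapomorphy; uninformative for grouping).
Most parsimonious ingroup topology: (((Meroaria,Stenellus),Lithyx),(Dromaria,Stenilis)).
The clade {Dromaria, Stenilis} is supported by elongate rostrum: its derived state 'present' occurs in exactly those taxa and in no other taxon (including the outgroup).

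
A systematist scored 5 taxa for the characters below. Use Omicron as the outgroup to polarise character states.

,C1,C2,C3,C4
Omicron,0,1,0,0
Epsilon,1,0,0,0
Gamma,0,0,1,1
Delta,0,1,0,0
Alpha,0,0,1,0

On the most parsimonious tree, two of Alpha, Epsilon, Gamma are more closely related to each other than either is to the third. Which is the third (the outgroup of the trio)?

Epsilon

Character polarity is set by the outgroup: the derived state is whichever differs from the outgroup's state, so for C2 the derived state is '0', and for the remaining characters it is '1'.
C1: derived state '1' in Epsilon only — an autapomorphy, so it tells us nothing about relationships among taxa.
C2 (derived state '0') is shared by Alpha, Epsilon, and Gamma — a synapomorphy uniting that clade.
C3 (derived state '1') is shared by Alpha and Gamma — a synapomorphy uniting that clade.
C4: derived state '1' in Gamma only — an autapomorphy, so it tells us nothing about relationships among taxa.
Most parsimonious ingroup topology: ((Epsilon,(Gamma,Alpha)),Delta).
Alpha and Gamma share a more recent common ancestor with each other than either does with Epsilon, so Epsilon is the least closely related of the three.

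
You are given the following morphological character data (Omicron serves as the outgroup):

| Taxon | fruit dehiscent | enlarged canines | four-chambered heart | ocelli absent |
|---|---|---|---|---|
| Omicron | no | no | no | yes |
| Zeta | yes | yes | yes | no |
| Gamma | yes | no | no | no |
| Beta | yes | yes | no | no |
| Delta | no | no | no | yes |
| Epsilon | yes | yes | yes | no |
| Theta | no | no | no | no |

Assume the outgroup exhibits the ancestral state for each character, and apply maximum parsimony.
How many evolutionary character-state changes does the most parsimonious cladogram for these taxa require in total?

Character polarity is set by the outgroup: the derived state is whichever differs from the outgroup's state, so for ocelli absent the derived state is 'no', and for the remaining characters it is 'yes'.
fruit dehiscent: derived state 'yes' in Beta, Epsilon, Gamma, and Zeta only — synapomorphy for {Beta, Epsilon, Gamma, Zeta}.
Only Beta, Epsilon, and Zeta show the derived state 'yes' for enlarged canines, supporting them as a clade.
four-chambered heart: derived state 'yes' in Epsilon and Zeta only — synapomorphy for {Epsilon, Zeta}.
ocelli absent (derived state 'no') is shared by Beta, Epsilon, Gamma, Theta, and Zeta — a synapomorphy uniting that clade.
Most parsimonious ingroup topology: (((((Zeta,Epsilon),Beta),Gamma),Theta),Delta).
Changes per character on this tree: fruit dehiscent: 1; enlarged canines: 1; four-chambered heart: 1; ocelli absent: 1.
Total = 4.

4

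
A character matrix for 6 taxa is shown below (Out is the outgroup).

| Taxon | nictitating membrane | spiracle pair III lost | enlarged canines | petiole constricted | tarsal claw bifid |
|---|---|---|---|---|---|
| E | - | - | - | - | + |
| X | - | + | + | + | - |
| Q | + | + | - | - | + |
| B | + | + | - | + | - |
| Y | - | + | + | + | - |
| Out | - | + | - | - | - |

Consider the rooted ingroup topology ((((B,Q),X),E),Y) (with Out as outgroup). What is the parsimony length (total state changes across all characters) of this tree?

Map each character onto ((((B,Q),X),E),Y) (rooted by Out) and count the minimum state changes it requires (Fitch parsimony):
nictitating membrane: 1; spiracle pair III lost: 1; enlarged canines: 2; petiole constricted: 3; tarsal claw bifid: 2.
Total tree length = 9.

9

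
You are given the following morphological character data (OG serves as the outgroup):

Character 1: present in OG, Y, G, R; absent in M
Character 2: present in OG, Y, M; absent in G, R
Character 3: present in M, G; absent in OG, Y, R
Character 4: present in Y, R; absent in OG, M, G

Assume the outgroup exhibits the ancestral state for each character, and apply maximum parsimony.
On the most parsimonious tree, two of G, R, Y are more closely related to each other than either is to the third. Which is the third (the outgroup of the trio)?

G

Character polarity is set by the outgroup: the derived state is whichever differs from the outgroup's state, so for Character 1, Character 2 the derived state is 'absent', and for the remaining characters it is 'present'.
Character 1: derived state 'absent' in M only — an autapomorphy, so it tells us nothing about relationships among taxa.
Character 2 groups G and R, which is incompatible with the clades supported by the remaining characters; treating it as convergent (homoplasy) costs fewer steps than any alternative tree.
Character 3 (derived state 'present') is shared by G and M — a synapomorphy uniting that clade.
Character 4: derived state 'present' in R and Y only — synapomorphy for {R, Y}.
Most parsimonious ingroup topology: ((Y,R),(M,G)).
R and Y share a more recent common ancestor with each other than either does with G, so G is the least closely related of the three.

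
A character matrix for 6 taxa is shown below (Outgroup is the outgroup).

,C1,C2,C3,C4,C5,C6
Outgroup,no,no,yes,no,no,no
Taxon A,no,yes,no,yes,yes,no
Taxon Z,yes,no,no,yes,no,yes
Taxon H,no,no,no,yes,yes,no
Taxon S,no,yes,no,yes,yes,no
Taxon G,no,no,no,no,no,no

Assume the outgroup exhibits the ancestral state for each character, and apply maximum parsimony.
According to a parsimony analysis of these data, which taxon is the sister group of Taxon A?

Character polarity is set by the outgroup: the derived state is whichever differs from the outgroup's state, so for C3 the derived state is 'no', and for the remaining characters it is 'yes'.
C1: derived state 'yes' in Taxon Z only — an autapomorphy, so it tells us nothing about relationships among taxa.
C2 (derived state 'yes') is shared by Taxon A and Taxon S — a synapomorphy uniting that clade.
C3 (derived state 'no') is shared by all ingroup taxa — unites the whole ingroup.
C4 (derived state 'yes') is shared by Taxon A, Taxon H, Taxon S, and Taxon Z — a synapomorphy uniting that clade.
C5 (derived state 'yes') is shared by Taxon A, Taxon H, and Taxon S — a synapomorphy uniting that clade.
C6: derived state 'yes' in Taxon Z only — an autapomorphy, so it tells us nothing about relationships among taxa.
Most parsimonious ingroup topology: ((((Taxon A,Taxon S),Taxon H),Taxon Z),Taxon G).
Taxon A and Taxon S form a cherry on this tree, so they are sister taxa.

Taxon S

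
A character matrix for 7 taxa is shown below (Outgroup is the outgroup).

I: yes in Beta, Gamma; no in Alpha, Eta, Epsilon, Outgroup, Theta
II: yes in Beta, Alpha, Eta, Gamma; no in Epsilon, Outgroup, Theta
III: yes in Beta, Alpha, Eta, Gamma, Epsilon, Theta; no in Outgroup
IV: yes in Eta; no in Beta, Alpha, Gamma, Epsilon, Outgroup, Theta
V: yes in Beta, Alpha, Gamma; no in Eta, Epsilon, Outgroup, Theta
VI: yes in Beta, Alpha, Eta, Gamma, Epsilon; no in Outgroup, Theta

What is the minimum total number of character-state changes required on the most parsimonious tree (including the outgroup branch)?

6

The outgroup has state 'no' for every character, so 'yes' is the derived state throughout.
I: derived state 'yes' in Beta and Gamma only — synapomorphy for {Beta, Gamma}.
II (derived state 'yes') is shared by Alpha, Beta, Eta, and Gamma — a synapomorphy uniting that clade.
All ingroup taxa share the derived state 'yes' for III; it defines the ingroup but does not resolve relationships within it.
IV (derived state 'yes') is unique to Eta (autapomorphy; uninformative for grouping).
V (derived state 'yes') is shared by Alpha, Beta, and Gamma — a synapomorphy uniting that clade.
Only Alpha, Beta, Epsilon, Eta, and Gamma show the derived state 'yes' for VI, supporting them as a clade.
Most parsimonious ingroup topology: (((Eta,(Alpha,(Beta,Gamma))),Epsilon),Theta).
Changes per character on this tree: I: 1; II: 1; III: 1; IV: 1; V: 1; VI: 1.
Total = 6.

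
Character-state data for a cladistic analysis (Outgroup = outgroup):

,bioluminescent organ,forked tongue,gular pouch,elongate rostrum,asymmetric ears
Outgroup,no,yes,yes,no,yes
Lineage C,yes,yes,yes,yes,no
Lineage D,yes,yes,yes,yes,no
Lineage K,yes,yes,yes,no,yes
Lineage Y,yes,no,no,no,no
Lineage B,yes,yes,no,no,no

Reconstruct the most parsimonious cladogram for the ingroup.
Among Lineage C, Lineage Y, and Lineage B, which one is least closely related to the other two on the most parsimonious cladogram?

Lineage C

Character polarity is set by the outgroup: the derived state is whichever differs from the outgroup's state, so for forked tongue, gular pouch, asymmetric ears the derived state is 'no', and for the remaining characters it is 'yes'.
All ingroup taxa share the derived state 'yes' for bioluminescent organ; it defines the ingroup but does not resolve relationships within it.
forked tongue (derived state 'no') is unique to Lineage Y (autapomorphy; uninformative for grouping).
Only Lineage B and Lineage Y show the derived state 'no' for gular pouch, supporting them as a clade.
elongate rostrum: derived state 'yes' in Lineage C and Lineage D only — synapomorphy for {Lineage C, Lineage D}.
Only Lineage B, Lineage C, Lineage D, and Lineage Y show the derived state 'no' for asymmetric ears, supporting them as a clade.
Most parsimonious ingroup topology: (((Lineage C,Lineage D),(Lineage Y,Lineage B)),Lineage K).
Lineage Y and Lineage B share a more recent common ancestor with each other than either does with Lineage C, so Lineage C is the least closely related of the three.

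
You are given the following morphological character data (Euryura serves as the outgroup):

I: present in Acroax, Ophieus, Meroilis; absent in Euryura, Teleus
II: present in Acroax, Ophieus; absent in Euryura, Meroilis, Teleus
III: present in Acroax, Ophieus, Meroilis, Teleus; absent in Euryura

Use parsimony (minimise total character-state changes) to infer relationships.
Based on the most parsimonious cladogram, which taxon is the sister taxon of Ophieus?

Acroax

The outgroup has state 'absent' for every character, so 'present' is the derived state throughout.
I: derived state 'present' in Acroax, Meroilis, and Ophieus only — synapomorphy for {Acroax, Meroilis, Ophieus}.
II (derived state 'present') is shared by Acroax and Ophieus — a synapomorphy uniting that clade.
All ingroup taxa share the derived state 'present' for III; it defines the ingroup but does not resolve relationships within it.
Most parsimonious ingroup topology: (((Acroax,Ophieus),Meroilis),Teleus).
Ophieus and Acroax form a cherry on this tree, so they are sister taxa.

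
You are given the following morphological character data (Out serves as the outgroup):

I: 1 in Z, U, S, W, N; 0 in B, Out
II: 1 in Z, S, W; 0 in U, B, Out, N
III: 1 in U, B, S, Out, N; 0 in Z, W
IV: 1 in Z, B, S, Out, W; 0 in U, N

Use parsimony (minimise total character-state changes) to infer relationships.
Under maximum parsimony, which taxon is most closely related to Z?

W

Character polarity is set by the outgroup: the derived state is whichever differs from the outgroup's state, so for III, IV the derived state is '0', and for the remaining characters it is '1'.
Only N, S, U, W, and Z show the derived state '1' for I, supporting them as a clade.
II: derived state '1' in S, W, and Z only — synapomorphy for {S, W, Z}.
Only W and Z show the derived state '0' for III, supporting them as a clade.
IV: derived state '0' in N and U only — synapomorphy for {N, U}.
Most parsimonious ingroup topology: (((U,N),((W,Z),S)),B).
Z and W form a cherry on this tree, so they are sister taxa.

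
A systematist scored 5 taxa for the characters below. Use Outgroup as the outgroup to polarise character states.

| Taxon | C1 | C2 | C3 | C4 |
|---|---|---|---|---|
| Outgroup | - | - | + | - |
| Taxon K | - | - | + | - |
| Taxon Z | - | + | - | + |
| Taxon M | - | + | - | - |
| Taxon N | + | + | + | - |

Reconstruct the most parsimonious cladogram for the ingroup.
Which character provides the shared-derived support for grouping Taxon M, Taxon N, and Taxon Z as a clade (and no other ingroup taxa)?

Character polarity is set by the outgroup: the derived state is whichever differs from the outgroup's state, so for C3 the derived state is '-', and for the remaining characters it is '+'.
C1 (derived state '+') is unique to Taxon N (autapomorphy; uninformative for grouping).
C2: derived state '+' in Taxon M, Taxon N, and Taxon Z only — synapomorphy for {Taxon M, Taxon N, Taxon Z}.
Only Taxon M and Taxon Z show the derived state '-' for C3, supporting them as a clade.
C4: derived state '+' in Taxon Z only — an autapomorphy, so it tells us nothing about relationships among taxa.
Most parsimonious ingroup topology: (Taxon K,((Taxon Z,Taxon M),Taxon N)).
The clade {Taxon M, Taxon N, Taxon Z} is supported by C2: its derived state '+' occurs in exactly those taxa and in no other taxon (including the outgroup).

C2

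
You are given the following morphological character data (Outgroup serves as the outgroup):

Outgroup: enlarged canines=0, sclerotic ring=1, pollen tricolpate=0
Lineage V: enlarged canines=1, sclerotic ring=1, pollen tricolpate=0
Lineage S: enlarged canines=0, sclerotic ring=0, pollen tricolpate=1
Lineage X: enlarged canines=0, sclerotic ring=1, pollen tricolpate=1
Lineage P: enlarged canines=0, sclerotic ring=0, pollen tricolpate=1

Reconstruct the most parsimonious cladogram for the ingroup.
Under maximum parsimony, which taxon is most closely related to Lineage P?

Character polarity is set by the outgroup: the derived state is whichever differs from the outgroup's state, so for sclerotic ring the derived state is '0', and for the remaining characters it is '1'.
enlarged canines (derived state '1') is unique to Lineage V (autapomorphy; uninformative for grouping).
sclerotic ring (derived state '0') is shared by Lineage P and Lineage S — a synapomorphy uniting that clade.
pollen tricolpate: derived state '1' in Lineage P, Lineage S, and Lineage X only — synapomorphy for {Lineage P, Lineage S, Lineage X}.
Most parsimonious ingroup topology: (Lineage V,((Lineage S,Lineage P),Lineage X)).
Lineage P and Lineage S form a cherry on this tree, so they are sister taxa.

Lineage S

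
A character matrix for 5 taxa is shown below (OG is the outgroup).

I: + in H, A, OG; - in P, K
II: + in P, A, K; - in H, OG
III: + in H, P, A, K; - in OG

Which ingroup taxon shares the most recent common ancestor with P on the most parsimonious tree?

Character polarity is set by the outgroup: the derived state is whichever differs from the outgroup's state, so for I the derived state is '-', and for the remaining characters it is '+'.
I (derived state '-') is shared by K and P — a synapomorphy uniting that clade.
II: derived state '+' in A, K, and P only — synapomorphy for {A, K, P}.
All ingroup taxa share the derived state '+' for III; it defines the ingroup but does not resolve relationships within it.
Most parsimonious ingroup topology: (((K,P),A),H).
P and K form a cherry on this tree, so they are sister taxa.

K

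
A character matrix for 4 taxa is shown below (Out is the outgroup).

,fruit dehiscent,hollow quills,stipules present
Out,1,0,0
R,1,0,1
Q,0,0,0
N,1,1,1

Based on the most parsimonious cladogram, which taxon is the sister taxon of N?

R

Character polarity is set by the outgroup: the derived state is whichever differs from the outgroup's state, so for fruit dehiscent the derived state is '0', and for the remaining characters it is '1'.
fruit dehiscent (derived state '0') is unique to Q (autapomorphy; uninformative for grouping).
hollow quills (derived state '1') is unique to N (autapomorphy; uninformative for grouping).
stipules present: derived state '1' in N and R only — synapomorphy for {N, R}.
Most parsimonious ingroup topology: ((R,N),Q).
N and R form a cherry on this tree, so they are sister taxa.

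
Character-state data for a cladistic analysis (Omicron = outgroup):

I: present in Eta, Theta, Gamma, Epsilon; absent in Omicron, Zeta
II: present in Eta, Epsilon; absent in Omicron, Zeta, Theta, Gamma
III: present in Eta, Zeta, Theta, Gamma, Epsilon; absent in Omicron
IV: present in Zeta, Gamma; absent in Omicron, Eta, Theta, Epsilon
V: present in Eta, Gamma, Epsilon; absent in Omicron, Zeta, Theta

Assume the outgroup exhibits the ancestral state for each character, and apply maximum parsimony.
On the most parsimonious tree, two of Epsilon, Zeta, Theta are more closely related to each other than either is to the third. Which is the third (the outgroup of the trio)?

Zeta

The outgroup has state 'absent' for every character, so 'present' is the derived state throughout.
Only Epsilon, Eta, Gamma, and Theta show the derived state 'present' for I, supporting them as a clade.
Only Epsilon and Eta show the derived state 'present' for II, supporting them as a clade.
III (derived state 'present') is shared by all ingroup taxa — unites the whole ingroup.
IV groups Gamma and Zeta, which is incompatible with the clades supported by the remaining characters; treating it as convergent (homoplasy) costs fewer steps than any alternative tree.
Only Epsilon, Eta, and Gamma show the derived state 'present' for V, supporting them as a clade.
Most parsimonious ingroup topology: ((((Eta,Epsilon),Gamma),Theta),Zeta).
Epsilon and Theta share a more recent common ancestor with each other than either does with Zeta, so Zeta is the least closely related of the three.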